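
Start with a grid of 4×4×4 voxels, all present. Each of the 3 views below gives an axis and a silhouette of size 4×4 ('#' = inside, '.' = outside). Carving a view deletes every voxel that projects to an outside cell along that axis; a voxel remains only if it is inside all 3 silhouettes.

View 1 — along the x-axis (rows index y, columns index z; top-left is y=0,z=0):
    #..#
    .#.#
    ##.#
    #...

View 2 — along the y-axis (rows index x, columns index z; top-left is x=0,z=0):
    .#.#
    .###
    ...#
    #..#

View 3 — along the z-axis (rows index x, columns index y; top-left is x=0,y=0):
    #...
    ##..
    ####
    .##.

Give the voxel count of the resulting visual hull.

remaining voxels: 10

full grid |V| = 64
  1. axis=0 (YZ plane), |mask|=8  ⇒  voxels=32
  2. axis=1 (XZ plane), |mask|=8  ⇒  voxels=19
  3. axis=2 (XY plane), |mask|=9  ⇒  voxels=10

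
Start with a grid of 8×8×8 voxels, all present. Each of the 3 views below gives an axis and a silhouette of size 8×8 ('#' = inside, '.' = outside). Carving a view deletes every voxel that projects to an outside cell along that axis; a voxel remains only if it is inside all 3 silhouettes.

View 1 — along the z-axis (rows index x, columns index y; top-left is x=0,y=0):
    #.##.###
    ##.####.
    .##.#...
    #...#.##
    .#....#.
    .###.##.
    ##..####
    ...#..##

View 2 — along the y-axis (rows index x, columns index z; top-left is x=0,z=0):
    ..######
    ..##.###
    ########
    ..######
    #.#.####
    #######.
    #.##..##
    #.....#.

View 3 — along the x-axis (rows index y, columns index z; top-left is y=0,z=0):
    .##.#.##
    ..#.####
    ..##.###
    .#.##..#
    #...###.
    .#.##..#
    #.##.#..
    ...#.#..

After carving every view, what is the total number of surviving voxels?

before carving: 512 voxels (8×8×8)
V1 z: intersect with XY mask (35 set) -- 280 left
V2 y: intersect with XZ mask (45 set) -- 197 left
V3 x: intersect with YZ mask (33 set) -- 103 left

|visual hull| = 103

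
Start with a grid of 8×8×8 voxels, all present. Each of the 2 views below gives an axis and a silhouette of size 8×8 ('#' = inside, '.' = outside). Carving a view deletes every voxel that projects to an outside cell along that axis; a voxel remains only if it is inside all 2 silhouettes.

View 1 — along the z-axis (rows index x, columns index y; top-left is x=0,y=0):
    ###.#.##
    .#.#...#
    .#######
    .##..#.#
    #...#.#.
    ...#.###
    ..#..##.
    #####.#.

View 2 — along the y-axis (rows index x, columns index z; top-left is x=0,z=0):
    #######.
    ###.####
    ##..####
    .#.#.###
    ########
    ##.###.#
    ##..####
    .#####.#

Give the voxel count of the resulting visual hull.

227 voxels

start: 8×8×8 = 512 voxels
  1. axis=2 (XY plane), |mask|=36  ⇒  voxels=288
  2. axis=1 (XZ plane), |mask|=51  ⇒  voxels=227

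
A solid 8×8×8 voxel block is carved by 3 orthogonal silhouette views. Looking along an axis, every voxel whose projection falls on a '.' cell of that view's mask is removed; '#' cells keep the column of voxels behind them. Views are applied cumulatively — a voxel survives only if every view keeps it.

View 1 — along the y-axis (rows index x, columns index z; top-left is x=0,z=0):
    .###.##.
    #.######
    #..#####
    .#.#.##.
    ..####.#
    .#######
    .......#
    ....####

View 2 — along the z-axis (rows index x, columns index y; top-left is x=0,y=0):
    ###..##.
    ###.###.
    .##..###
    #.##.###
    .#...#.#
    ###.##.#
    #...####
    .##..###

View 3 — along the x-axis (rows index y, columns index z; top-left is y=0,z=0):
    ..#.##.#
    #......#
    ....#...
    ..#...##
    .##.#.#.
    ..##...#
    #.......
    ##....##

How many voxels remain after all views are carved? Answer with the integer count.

start: 8×8×8 = 512 voxels
[1] y-view keeps 39 columns → grid now 312
[2] z-view keeps 41 columns → grid now 203
[3] x-view keeps 22 columns → grid now 61

voxel count = 61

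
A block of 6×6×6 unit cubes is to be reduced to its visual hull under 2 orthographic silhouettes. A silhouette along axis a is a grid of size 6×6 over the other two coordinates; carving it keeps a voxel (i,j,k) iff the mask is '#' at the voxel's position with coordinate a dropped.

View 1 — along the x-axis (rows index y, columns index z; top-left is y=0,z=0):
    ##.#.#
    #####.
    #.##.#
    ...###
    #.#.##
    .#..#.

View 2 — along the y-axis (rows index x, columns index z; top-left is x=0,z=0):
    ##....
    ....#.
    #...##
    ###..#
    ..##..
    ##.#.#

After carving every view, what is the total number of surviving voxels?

before carving: 216 voxels (6×6×6)
[1] x-view keeps 22 columns → grid now 132
[2] y-view keeps 16 columns → grid now 59

remaining voxels: 59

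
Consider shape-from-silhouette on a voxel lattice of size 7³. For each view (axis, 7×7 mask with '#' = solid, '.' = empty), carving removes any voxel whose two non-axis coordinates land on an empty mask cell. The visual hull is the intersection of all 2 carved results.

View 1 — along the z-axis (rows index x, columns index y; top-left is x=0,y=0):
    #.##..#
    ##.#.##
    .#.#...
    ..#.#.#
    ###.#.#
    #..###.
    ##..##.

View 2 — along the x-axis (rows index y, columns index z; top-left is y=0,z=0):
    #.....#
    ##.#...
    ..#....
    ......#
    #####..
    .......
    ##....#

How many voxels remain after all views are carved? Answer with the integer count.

voxel count = 61

before carving: 343 voxels (7×7×7)
[1] z-view keeps 27 columns → grid now 189
[2] x-view keeps 15 columns → grid now 61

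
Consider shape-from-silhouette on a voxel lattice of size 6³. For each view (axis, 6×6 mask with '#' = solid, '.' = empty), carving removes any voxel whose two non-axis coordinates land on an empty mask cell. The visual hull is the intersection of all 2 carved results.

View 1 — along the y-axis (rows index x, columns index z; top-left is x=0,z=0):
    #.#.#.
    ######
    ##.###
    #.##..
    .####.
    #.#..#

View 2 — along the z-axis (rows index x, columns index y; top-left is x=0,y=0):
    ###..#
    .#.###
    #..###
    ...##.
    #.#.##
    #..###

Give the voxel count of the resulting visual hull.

start: 6×6×6 = 216 voxels
step 1: project along y, AND mask (24/36) → |grid| = 144
step 2: project along z, AND mask (22/36) → |grid| = 90

90 voxels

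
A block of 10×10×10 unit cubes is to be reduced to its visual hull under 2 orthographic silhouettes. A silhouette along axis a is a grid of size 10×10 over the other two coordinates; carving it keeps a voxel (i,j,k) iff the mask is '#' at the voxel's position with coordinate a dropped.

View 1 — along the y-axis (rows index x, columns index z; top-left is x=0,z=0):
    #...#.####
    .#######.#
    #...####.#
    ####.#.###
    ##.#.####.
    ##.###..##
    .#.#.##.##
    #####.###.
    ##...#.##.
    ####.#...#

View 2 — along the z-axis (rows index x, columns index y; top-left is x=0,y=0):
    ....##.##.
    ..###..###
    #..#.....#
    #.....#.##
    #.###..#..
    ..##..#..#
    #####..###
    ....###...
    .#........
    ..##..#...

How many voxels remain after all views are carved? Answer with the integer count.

before carving: 1000 voxels (10×10×10)
carve view 1 (along y, XZ-mask fill 67/100): 670 voxels remain
carve view 2 (along z, XY-mask fill 41/100): 280 voxels remain

voxel count = 280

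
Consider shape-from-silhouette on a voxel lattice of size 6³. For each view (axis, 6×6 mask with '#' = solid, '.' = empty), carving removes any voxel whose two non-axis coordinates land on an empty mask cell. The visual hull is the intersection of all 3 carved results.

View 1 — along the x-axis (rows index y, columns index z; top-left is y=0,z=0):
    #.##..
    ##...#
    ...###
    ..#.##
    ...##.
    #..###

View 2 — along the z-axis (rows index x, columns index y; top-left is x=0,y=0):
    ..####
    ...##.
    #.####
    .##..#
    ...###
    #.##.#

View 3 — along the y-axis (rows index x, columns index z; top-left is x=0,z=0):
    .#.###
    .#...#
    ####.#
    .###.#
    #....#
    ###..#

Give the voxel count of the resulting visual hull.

full grid |V| = 216
V1 x: intersect with YZ mask (18 set) -- 108 left
V2 z: intersect with XY mask (21 set) -- 64 left
V3 y: intersect with XZ mask (21 set) -- 38 left

voxel count = 38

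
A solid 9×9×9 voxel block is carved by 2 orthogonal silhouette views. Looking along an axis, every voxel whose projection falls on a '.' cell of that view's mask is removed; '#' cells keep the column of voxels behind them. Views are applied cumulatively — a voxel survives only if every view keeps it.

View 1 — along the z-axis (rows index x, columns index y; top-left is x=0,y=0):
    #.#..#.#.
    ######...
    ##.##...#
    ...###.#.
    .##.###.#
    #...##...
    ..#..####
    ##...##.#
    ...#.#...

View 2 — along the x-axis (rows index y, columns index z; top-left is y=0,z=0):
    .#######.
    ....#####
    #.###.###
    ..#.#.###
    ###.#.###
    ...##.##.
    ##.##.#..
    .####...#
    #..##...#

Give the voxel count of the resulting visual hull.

initial block: 9^3 = 729
carve view 1 (along z, XY-mask fill 40/81): 360 voxels remain
carve view 2 (along x, YZ-mask fill 49/81): 216 voxels remain

216 voxels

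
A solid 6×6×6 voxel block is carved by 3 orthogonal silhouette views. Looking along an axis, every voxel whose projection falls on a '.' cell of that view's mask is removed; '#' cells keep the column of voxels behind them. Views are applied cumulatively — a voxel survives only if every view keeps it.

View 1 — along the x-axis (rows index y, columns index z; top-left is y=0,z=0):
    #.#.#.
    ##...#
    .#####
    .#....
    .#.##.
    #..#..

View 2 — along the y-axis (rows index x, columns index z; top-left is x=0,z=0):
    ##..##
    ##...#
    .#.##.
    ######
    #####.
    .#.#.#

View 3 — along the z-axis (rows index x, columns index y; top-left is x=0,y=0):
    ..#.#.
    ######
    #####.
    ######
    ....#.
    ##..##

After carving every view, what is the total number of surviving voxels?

full grid |V| = 216
V1 x: intersect with YZ mask (17 set) -- 102 left
V2 y: intersect with XZ mask (24 set) -- 72 left
V3 z: intersect with XY mask (24 set) -- 48 left

|visual hull| = 48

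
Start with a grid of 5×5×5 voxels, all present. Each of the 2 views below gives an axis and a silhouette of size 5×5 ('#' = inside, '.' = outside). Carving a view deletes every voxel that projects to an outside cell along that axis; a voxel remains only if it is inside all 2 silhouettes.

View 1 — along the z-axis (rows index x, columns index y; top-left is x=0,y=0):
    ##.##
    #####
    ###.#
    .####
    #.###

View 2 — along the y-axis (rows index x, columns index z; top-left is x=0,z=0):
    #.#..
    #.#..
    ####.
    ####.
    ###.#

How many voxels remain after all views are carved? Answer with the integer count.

66 voxels

full grid |V| = 125
carve view 1 (along z, XY-mask fill 21/25): 105 voxels remain
carve view 2 (along y, XZ-mask fill 16/25): 66 voxels remain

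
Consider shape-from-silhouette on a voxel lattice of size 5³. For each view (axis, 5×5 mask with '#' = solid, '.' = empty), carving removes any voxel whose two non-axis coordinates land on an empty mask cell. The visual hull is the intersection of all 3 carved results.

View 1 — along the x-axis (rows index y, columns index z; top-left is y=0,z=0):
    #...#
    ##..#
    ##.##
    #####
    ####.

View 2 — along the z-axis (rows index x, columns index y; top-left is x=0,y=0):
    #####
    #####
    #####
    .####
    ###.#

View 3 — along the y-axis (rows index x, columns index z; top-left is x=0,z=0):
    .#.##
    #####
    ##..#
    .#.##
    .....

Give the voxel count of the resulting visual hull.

full grid |V| = 125
after view 1 [x-axis, 18 of 25 cells solid] → remaining = 90
after view 2 [z-axis, 23 of 25 cells solid] → remaining = 83
after view 3 [y-axis, 14 of 25 cells solid] → remaining = 52

|visual hull| = 52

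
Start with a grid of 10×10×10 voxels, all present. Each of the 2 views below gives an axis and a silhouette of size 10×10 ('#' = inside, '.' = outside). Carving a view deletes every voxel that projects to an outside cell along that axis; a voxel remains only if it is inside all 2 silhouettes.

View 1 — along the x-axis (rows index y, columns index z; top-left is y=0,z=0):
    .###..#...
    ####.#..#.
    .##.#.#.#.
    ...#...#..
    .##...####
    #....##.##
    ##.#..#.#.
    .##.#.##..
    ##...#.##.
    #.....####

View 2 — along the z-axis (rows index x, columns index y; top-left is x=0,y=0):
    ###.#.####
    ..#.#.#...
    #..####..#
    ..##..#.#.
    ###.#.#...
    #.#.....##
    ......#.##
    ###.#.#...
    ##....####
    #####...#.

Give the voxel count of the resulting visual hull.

start: 10×10×10 = 1000 voxels
V1 x: intersect with YZ mask (48 set) -- 480 left
V2 z: intersect with XY mask (50 set) -- 245 left

|visual hull| = 245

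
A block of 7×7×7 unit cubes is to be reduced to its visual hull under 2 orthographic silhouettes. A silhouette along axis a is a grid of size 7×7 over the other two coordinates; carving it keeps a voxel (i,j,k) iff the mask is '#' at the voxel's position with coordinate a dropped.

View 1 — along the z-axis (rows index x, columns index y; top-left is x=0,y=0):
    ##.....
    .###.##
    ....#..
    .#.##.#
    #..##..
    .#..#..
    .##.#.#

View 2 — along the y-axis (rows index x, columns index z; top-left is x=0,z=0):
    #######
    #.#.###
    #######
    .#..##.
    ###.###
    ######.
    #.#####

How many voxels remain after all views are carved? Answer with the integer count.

before carving: 343 voxels (7×7×7)
carve view 1 (along z, XY-mask fill 21/49): 147 voxels remain
carve view 2 (along y, XZ-mask fill 40/49): 112 voxels remain

112 voxels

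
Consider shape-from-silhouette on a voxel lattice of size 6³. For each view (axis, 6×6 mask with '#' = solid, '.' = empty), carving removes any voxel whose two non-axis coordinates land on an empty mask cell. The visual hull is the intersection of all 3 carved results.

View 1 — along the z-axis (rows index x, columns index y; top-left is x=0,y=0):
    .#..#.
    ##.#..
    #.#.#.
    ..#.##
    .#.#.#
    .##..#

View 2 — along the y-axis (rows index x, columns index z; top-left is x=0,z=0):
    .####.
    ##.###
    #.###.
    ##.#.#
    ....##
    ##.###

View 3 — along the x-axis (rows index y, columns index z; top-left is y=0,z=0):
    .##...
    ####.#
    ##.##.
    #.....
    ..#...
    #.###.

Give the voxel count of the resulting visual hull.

full grid |V| = 216
[1] z-view keeps 17 columns → grid now 102
[2] y-view keeps 24 columns → grid now 68
[3] x-view keeps 17 columns → grid now 33

33 voxels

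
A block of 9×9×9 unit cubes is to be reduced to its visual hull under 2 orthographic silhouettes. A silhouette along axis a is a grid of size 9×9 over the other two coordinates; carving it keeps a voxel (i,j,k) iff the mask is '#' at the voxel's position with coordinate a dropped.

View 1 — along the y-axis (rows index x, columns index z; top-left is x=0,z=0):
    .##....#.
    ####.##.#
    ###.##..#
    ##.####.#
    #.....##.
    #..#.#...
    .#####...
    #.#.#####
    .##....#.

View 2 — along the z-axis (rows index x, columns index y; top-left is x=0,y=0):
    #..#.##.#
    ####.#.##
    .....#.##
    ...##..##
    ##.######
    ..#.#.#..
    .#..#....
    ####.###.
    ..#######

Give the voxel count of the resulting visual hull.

start: 9×9×9 = 729 voxels
[1] y-view keeps 44 columns → grid now 396
[2] z-view keeps 46 columns → grid now 223

|visual hull| = 223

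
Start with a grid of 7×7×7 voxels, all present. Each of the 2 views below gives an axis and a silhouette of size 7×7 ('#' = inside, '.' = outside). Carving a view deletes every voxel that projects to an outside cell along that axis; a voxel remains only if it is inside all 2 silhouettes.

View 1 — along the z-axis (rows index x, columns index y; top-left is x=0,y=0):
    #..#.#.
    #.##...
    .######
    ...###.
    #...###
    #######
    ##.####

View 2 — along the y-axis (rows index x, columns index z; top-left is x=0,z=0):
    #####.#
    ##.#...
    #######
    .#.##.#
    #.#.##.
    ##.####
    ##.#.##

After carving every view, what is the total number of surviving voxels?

|visual hull| = 169

start: 7×7×7 = 343 voxels
after view 1 [z-axis, 32 of 49 cells solid] → remaining = 224
after view 2 [y-axis, 35 of 49 cells solid] → remaining = 169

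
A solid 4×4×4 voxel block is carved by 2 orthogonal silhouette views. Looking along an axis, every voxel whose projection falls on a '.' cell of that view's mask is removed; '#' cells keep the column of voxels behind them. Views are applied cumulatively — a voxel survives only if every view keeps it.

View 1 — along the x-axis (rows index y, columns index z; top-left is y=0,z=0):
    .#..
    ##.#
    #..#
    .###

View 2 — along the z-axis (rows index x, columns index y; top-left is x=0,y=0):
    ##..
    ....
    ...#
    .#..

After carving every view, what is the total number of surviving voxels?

voxel count = 10

initial block: 4^3 = 64
carve view 1 (along x, YZ-mask fill 9/16): 36 voxels remain
carve view 2 (along z, XY-mask fill 4/16): 10 voxels remain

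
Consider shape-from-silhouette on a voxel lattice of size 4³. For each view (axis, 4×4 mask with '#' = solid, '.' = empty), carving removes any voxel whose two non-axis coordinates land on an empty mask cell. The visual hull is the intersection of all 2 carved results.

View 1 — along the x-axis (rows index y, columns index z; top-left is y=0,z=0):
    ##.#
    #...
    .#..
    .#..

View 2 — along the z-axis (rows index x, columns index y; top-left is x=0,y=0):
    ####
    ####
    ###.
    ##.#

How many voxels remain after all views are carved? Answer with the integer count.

before carving: 64 voxels (4×4×4)
  1. axis=0 (YZ plane), |mask|=6  ⇒  voxels=24
  2. axis=2 (XY plane), |mask|=14  ⇒  voxels=22

remaining voxels: 22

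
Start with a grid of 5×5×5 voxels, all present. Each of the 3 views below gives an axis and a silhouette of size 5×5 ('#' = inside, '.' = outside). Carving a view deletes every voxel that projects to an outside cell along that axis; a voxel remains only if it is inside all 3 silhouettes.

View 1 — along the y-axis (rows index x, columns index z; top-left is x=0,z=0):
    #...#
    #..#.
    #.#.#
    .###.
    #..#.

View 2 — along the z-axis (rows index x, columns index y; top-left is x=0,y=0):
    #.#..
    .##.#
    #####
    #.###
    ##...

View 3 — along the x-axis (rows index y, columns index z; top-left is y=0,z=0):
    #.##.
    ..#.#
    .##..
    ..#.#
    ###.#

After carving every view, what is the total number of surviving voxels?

remaining voxels: 21

start: 5×5×5 = 125 voxels
carve view 1 (along y, XZ-mask fill 12/25): 60 voxels remain
carve view 2 (along z, XY-mask fill 16/25): 41 voxels remain
carve view 3 (along x, YZ-mask fill 13/25): 21 voxels remain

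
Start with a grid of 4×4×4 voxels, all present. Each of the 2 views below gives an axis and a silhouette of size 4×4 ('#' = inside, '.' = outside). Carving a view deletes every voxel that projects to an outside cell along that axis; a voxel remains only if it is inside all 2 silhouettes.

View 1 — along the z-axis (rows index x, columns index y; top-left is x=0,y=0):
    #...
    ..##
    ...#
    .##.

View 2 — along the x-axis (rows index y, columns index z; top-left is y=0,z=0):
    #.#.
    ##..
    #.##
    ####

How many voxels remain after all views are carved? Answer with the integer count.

start: 4×4×4 = 64 voxels
step 1: project along z, AND mask (6/16) → |grid| = 24
step 2: project along x, AND mask (11/16) → |grid| = 18

voxel count = 18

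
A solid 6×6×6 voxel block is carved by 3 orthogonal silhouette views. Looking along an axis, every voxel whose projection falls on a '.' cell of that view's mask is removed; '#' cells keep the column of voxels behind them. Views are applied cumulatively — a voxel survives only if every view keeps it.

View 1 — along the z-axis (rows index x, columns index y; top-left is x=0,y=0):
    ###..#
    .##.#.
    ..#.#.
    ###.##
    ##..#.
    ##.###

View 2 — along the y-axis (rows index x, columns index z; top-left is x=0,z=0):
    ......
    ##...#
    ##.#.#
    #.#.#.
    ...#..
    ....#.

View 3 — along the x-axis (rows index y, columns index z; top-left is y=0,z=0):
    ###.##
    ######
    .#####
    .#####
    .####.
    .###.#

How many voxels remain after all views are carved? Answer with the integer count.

before carving: 216 voxels (6×6×6)
  1. axis=2 (XY plane), |mask|=22  ⇒  voxels=132
  2. axis=1 (XZ plane), |mask|=12  ⇒  voxels=40
  3. axis=0 (YZ plane), |mask|=29  ⇒  voxels=28

28 voxels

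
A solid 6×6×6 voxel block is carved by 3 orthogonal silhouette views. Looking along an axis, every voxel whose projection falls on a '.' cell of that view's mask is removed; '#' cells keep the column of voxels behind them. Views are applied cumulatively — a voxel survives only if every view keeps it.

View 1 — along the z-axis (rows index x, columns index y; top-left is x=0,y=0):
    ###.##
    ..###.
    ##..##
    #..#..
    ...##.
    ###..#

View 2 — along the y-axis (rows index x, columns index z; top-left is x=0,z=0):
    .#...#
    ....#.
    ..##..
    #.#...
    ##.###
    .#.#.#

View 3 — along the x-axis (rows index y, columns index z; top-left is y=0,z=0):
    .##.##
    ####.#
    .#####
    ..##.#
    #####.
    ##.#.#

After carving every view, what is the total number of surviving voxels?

initial block: 6^3 = 216
after view 1 [z-axis, 20 of 36 cells solid] → remaining = 120
after view 2 [y-axis, 15 of 36 cells solid] → remaining = 47
after view 3 [x-axis, 26 of 36 cells solid] → remaining = 36

remaining voxels: 36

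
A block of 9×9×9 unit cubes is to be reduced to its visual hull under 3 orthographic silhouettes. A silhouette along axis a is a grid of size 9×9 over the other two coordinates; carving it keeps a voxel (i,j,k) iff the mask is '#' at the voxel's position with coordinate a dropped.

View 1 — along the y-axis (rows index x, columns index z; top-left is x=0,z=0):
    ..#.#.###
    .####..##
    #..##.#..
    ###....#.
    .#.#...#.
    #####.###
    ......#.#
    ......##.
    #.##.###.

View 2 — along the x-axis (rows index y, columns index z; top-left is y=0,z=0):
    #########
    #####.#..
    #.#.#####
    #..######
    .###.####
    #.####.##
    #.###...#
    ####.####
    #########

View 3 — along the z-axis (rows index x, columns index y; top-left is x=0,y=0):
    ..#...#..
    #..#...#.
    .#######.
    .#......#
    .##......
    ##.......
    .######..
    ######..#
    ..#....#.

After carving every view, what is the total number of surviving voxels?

|visual hull| = 101

before carving: 729 voxels (9×9×9)
  1. axis=1 (XZ plane), |mask|=40  ⇒  voxels=360
  2. axis=0 (YZ plane), |mask|=65  ⇒  voxels=290
  3. axis=2 (XY plane), |mask|=33  ⇒  voxels=101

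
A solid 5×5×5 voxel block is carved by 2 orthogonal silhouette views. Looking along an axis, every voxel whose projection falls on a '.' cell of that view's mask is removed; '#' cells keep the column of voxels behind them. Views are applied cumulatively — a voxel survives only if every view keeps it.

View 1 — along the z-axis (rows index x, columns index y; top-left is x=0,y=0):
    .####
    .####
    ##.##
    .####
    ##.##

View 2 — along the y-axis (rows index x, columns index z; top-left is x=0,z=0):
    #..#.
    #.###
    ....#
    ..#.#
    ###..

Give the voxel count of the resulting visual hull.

|visual hull| = 48

before carving: 125 voxels (5×5×5)
V1 z: intersect with XY mask (20 set) -- 100 left
V2 y: intersect with XZ mask (12 set) -- 48 left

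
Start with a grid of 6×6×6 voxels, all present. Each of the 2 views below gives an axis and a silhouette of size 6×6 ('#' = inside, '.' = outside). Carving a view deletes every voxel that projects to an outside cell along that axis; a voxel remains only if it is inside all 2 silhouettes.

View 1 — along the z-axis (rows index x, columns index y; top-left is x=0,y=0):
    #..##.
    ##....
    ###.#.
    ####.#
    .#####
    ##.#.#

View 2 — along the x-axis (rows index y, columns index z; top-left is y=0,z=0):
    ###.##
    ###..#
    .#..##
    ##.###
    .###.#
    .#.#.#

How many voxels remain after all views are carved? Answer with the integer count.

voxel count = 95

start: 6×6×6 = 216 voxels
V1 z: intersect with XY mask (23 set) -- 138 left
V2 x: intersect with YZ mask (24 set) -- 95 left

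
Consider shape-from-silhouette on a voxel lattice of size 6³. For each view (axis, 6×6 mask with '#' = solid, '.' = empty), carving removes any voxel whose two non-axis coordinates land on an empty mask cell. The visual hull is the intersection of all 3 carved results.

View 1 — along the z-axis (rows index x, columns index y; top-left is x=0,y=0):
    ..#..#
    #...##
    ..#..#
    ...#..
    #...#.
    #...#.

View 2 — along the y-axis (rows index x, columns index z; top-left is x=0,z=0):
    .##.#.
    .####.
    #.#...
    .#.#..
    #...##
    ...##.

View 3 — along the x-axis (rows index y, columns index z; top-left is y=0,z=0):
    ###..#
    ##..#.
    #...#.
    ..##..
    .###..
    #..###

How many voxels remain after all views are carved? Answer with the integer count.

before carving: 216 voxels (6×6×6)
carve view 1 (along z, XY-mask fill 12/36): 72 voxels remain
carve view 2 (along y, XZ-mask fill 16/36): 34 voxels remain
carve view 3 (along x, YZ-mask fill 18/36): 15 voxels remain

remaining voxels: 15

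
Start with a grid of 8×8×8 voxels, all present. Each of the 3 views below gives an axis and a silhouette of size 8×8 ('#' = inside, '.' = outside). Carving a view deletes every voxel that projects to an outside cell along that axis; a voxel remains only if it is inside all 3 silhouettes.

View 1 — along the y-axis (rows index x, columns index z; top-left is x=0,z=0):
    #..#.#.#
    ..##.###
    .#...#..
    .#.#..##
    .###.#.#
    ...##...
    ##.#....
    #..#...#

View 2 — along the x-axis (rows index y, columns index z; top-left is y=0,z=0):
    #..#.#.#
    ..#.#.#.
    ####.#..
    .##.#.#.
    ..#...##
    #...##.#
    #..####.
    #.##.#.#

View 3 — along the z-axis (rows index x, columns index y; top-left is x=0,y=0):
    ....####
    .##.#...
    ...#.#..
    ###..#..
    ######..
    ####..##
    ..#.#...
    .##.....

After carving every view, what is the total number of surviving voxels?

initial block: 8^3 = 512
after view 1 [y-axis, 28 of 64 cells solid] → remaining = 224
after view 2 [x-axis, 33 of 64 cells solid] → remaining = 113
after view 3 [z-axis, 29 of 64 cells solid] → remaining = 53

remaining voxels: 53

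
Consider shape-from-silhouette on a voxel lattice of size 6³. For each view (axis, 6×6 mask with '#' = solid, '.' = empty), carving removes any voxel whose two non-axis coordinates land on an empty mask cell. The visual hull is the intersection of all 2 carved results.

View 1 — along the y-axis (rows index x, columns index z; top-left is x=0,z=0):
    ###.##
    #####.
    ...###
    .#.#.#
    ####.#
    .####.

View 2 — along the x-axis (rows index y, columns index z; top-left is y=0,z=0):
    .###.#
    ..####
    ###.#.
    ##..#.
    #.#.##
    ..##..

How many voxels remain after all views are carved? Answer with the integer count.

initial block: 6^3 = 216
after view 1 [y-axis, 25 of 36 cells solid] → remaining = 150
after view 2 [x-axis, 21 of 36 cells solid] → remaining = 87

voxel count = 87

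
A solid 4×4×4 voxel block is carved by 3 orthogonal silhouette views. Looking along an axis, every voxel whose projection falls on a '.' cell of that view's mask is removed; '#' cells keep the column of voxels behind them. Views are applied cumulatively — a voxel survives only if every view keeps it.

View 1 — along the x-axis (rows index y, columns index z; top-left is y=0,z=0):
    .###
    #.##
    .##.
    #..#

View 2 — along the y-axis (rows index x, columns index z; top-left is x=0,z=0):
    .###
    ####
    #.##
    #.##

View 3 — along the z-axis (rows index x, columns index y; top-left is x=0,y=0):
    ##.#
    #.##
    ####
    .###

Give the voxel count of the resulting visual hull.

voxel count = 27

full grid |V| = 64
carve view 1 (along x, YZ-mask fill 10/16): 40 voxels remain
carve view 2 (along y, XZ-mask fill 13/16): 34 voxels remain
carve view 3 (along z, XY-mask fill 13/16): 27 voxels remain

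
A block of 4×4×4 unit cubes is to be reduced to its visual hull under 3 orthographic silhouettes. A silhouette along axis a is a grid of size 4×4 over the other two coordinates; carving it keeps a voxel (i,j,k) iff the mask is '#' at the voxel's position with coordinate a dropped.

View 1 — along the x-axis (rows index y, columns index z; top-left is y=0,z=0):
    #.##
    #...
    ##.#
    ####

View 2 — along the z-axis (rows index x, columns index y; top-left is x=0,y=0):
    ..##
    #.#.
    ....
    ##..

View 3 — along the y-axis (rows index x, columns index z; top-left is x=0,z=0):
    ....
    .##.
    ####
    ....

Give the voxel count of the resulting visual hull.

voxel count = 2

start: 4×4×4 = 64 voxels
after view 1 [x-axis, 11 of 16 cells solid] → remaining = 44
after view 2 [z-axis, 6 of 16 cells solid] → remaining = 17
after view 3 [y-axis, 6 of 16 cells solid] → remaining = 2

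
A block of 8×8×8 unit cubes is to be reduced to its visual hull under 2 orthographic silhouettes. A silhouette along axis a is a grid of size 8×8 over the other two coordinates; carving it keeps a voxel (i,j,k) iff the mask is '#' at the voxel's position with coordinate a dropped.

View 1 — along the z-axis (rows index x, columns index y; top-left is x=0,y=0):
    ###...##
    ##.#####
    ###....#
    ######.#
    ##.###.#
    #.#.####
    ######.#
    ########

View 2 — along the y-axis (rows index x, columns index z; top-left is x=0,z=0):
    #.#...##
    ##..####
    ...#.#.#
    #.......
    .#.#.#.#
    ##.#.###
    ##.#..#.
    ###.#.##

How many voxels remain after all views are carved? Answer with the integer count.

full grid |V| = 512
carve view 1 (along z, XY-mask fill 50/64): 400 voxels remain
carve view 2 (along y, XZ-mask fill 34/64): 217 voxels remain

voxel count = 217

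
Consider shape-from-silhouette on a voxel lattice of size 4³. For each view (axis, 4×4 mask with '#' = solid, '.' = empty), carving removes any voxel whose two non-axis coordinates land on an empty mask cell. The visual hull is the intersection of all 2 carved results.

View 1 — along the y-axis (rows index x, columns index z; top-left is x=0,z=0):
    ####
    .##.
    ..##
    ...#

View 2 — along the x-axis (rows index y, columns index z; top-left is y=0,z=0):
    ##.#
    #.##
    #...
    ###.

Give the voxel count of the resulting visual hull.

full grid |V| = 64
step 1: project along y, AND mask (9/16) → |grid| = 36
step 2: project along x, AND mask (10/16) → |grid| = 20

voxel count = 20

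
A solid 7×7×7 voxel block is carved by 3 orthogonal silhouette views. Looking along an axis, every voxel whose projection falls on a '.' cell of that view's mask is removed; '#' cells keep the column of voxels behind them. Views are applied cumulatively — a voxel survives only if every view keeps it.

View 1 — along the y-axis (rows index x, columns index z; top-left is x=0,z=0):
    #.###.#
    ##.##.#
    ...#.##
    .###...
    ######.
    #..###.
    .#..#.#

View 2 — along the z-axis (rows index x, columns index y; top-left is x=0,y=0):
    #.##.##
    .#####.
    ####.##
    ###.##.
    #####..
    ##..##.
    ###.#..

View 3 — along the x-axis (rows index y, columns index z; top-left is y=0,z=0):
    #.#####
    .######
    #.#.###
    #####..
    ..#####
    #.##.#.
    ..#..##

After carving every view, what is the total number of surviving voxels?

start: 7×7×7 = 343 voxels
carve view 1 (along y, XZ-mask fill 29/49): 203 voxels remain
carve view 2 (along z, XY-mask fill 34/49): 141 voxels remain
carve view 3 (along x, YZ-mask fill 34/49): 102 voxels remain

voxel count = 102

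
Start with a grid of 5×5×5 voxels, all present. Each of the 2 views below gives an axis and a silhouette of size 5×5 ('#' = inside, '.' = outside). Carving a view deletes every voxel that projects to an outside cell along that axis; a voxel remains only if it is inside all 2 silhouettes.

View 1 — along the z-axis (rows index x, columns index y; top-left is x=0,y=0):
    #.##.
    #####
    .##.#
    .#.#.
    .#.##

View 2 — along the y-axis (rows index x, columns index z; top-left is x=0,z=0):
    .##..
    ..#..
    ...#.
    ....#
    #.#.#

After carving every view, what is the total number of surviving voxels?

|visual hull| = 25

full grid |V| = 125
step 1: project along z, AND mask (16/25) → |grid| = 80
step 2: project along y, AND mask (8/25) → |grid| = 25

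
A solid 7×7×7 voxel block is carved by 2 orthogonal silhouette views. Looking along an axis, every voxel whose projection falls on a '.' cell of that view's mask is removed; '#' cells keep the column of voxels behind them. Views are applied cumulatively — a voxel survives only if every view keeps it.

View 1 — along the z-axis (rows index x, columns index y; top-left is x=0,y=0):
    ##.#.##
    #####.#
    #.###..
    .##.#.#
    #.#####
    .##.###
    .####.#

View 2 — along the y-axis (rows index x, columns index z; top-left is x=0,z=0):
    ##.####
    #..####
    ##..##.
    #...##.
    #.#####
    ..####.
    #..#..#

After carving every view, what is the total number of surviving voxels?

start: 7×7×7 = 343 voxels
carve view 1 (along z, XY-mask fill 35/49): 245 voxels remain
carve view 2 (along y, XZ-mask fill 31/49): 159 voxels remain

159 voxels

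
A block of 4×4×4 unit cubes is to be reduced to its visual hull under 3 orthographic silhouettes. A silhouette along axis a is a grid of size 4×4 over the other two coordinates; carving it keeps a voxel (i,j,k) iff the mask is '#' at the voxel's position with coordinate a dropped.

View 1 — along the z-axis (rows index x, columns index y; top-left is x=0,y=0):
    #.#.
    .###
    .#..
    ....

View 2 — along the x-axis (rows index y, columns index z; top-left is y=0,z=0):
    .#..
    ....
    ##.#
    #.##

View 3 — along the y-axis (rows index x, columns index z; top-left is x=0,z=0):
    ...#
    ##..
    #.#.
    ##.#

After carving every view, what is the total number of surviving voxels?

|visual hull| = 4

initial block: 4^3 = 64
  1. axis=2 (XY plane), |mask|=6  ⇒  voxels=24
  2. axis=0 (YZ plane), |mask|=7  ⇒  voxels=10
  3. axis=1 (XZ plane), |mask|=8  ⇒  voxels=4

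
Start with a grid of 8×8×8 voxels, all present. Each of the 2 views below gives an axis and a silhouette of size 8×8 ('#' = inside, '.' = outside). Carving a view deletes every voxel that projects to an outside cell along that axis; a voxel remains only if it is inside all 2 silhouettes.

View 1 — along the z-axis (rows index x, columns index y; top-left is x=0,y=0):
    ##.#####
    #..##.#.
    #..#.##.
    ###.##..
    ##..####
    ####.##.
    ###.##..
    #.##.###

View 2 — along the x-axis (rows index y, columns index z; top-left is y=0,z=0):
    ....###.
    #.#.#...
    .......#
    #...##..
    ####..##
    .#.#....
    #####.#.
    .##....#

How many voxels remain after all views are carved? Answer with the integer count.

initial block: 8^3 = 512
after view 1 [z-axis, 43 of 64 cells solid] → remaining = 344
after view 2 [x-axis, 27 of 64 cells solid] → remaining = 147

voxel count = 147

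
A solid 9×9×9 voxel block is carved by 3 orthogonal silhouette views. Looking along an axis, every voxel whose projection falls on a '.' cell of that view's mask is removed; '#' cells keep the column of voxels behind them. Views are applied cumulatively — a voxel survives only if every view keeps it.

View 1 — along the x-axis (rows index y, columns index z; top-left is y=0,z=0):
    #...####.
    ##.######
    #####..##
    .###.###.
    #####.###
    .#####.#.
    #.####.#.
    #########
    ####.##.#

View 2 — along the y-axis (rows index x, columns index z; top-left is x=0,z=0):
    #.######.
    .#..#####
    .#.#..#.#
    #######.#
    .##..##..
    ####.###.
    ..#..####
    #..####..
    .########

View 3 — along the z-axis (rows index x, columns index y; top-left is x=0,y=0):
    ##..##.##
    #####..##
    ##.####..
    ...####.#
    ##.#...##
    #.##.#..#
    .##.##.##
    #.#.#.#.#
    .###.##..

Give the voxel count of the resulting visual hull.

remaining voxels: 226

initial block: 9^3 = 729
V1 x: intersect with YZ mask (62 set) -- 558 left
V2 y: intersect with XZ mask (54 set) -- 370 left
V3 z: intersect with XY mask (50 set) -- 226 left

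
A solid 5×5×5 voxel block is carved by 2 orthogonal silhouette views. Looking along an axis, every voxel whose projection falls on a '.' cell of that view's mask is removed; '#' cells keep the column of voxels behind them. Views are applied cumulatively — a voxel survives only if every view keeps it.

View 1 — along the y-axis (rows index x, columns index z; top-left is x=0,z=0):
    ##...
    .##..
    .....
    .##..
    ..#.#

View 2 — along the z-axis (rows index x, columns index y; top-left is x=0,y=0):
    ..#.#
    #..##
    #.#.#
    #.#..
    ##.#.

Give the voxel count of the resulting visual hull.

full grid |V| = 125
step 1: project along y, AND mask (8/25) → |grid| = 40
step 2: project along z, AND mask (13/25) → |grid| = 20

voxel count = 20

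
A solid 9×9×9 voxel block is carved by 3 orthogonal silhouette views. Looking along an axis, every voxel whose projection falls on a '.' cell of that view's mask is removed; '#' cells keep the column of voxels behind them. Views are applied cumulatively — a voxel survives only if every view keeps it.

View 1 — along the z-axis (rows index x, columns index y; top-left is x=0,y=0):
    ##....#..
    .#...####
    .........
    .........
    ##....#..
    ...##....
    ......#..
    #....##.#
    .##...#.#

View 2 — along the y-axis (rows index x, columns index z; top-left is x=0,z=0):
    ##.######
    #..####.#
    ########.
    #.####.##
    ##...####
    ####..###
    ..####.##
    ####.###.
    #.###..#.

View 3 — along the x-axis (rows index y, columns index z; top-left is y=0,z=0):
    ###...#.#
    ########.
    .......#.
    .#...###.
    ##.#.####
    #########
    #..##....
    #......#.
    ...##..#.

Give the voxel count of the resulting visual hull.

start: 9×9×9 = 729 voxels
carve view 1 (along z, XY-mask fill 22/81): 198 voxels remain
carve view 2 (along y, XZ-mask fill 60/81): 140 voxels remain
carve view 3 (along x, YZ-mask fill 42/81): 79 voxels remain

|visual hull| = 79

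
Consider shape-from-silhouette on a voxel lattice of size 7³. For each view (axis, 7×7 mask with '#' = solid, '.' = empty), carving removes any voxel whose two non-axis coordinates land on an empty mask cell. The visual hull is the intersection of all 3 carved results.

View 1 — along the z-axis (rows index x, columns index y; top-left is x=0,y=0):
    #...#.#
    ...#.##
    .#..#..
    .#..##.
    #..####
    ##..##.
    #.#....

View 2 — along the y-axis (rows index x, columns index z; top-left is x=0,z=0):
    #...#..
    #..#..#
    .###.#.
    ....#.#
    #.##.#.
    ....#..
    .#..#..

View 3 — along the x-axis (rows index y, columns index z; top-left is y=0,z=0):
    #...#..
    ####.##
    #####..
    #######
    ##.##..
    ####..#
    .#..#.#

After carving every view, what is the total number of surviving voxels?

voxel count = 36

before carving: 343 voxels (7×7×7)
V1 z: intersect with XY mask (22 set) -- 154 left
V2 y: intersect with XZ mask (18 set) -- 57 left
V3 x: intersect with YZ mask (32 set) -- 36 left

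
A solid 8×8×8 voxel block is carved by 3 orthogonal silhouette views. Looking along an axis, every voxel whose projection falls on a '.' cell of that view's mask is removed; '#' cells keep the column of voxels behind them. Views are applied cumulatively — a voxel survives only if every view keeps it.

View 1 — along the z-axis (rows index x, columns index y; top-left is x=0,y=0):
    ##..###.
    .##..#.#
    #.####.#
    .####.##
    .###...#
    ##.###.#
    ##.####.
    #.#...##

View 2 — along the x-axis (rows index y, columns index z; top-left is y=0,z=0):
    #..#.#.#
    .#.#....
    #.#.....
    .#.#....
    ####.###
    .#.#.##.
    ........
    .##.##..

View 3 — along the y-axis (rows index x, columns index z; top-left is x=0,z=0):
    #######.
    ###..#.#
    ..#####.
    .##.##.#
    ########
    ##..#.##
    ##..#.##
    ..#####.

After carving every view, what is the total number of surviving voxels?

voxel count = 86

full grid |V| = 512
  1. axis=2 (XY plane), |mask|=41  ⇒  voxels=328
  2. axis=0 (YZ plane), |mask|=25  ⇒  voxels=131
  3. axis=1 (XZ plane), |mask|=45  ⇒  voxels=86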